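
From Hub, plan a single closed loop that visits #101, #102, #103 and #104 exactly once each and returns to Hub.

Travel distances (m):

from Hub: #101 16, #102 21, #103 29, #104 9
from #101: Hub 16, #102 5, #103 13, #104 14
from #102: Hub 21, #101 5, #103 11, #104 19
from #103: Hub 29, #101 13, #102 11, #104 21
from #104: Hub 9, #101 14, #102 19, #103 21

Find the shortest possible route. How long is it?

Minimum total distance: 62 m.

Hub-#101-#102-#103-#104-Hub: 16+5+11+21+9 = 62
Hub-#101-#102-#104-#103-Hub: 16+5+19+21+29 = 90
Hub-#101-#103-#102-#104-Hub: 16+13+11+19+9 = 68
Hub-#101-#103-#104-#102-Hub: 16+13+21+19+21 = 90
Hub-#101-#104-#102-#103-Hub: 16+14+19+11+29 = 89
Hub-#101-#104-#103-#102-Hub: 16+14+21+11+21 = 83
Hub-#102-#101-#103-#104-Hub: 21+5+13+21+9 = 69
Hub-#102-#101-#104-#103-Hub: 21+5+14+21+29 = 90
Hub-#102-#103-#101-#104-Hub: 21+11+13+14+9 = 68
Hub-#102-#104-#101-#103-Hub: 21+19+14+13+29 = 96
Hub-#103-#101-#102-#104-Hub: 29+13+5+19+9 = 75
Hub-#103-#102-#101-#104-Hub: 29+11+5+14+9 = 68
The minimum is 62.
One optimal route: Hub → #101 → #102 → #103 → #104 → Hub (or its reverse).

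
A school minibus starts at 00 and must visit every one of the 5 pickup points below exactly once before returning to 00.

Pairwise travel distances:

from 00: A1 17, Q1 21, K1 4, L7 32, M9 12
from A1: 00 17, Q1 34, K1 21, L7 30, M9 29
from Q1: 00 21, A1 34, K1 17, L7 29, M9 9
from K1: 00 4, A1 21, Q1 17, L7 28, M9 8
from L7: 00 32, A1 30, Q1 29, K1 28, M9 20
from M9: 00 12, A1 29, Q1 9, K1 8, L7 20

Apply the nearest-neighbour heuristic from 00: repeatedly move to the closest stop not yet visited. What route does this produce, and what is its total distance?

97 along 00 → K1 → M9 → Q1 → L7 → A1 → 00.

From 00: distances to unvisited — K1=4, M9=12, A1=17, Q1=21, L7=32. Nearest is K1 (4).
From K1: distances to unvisited — M9=8, Q1=17, A1=21, L7=28. Nearest is M9 (8).
From M9: distances to unvisited — Q1=9, L7=20, A1=29. Nearest is Q1 (9).
From Q1: distances to unvisited — L7=29, A1=34. Nearest is L7 (29).
From L7: distances to unvisited — A1=30. Nearest is A1 (30).
Return A1→00: 17.
Total = 4 + 8 + 9 + 29 + 30 + 17 = 97.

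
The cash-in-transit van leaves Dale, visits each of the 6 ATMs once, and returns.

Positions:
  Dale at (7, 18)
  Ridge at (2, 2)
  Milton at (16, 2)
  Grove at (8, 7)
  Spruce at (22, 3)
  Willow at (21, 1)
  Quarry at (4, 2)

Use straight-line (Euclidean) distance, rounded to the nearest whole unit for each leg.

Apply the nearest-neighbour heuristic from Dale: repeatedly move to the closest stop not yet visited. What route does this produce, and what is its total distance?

Nearest-neighbour total = 61; route Dale → Grove → Quarry → Ridge → Milton → Willow → Spruce → Dale.

From Dale: distances to unvisited — Grove=11, Quarry=16, Ridge=17, Milton=18, Spruce=21, Willow=22. Nearest is Grove (11).
From Grove: distances to unvisited — Quarry=6, Ridge=8, Milton=9, Willow=14, Spruce=15. Nearest is Quarry (6).
From Quarry: distances to unvisited — Ridge=2, Milton=12, Willow=17, Spruce=18. Nearest is Ridge (2).
From Ridge: distances to unvisited — Milton=14, Willow=19, Spruce=20. Nearest is Milton (14).
From Milton: distances to unvisited — Willow=5, Spruce=6. Nearest is Willow (5).
From Willow: distances to unvisited — Spruce=2. Nearest is Spruce (2).
Return Spruce→Dale: 21.
Total = 11 + 6 + 2 + 14 + 5 + 2 + 21 = 61.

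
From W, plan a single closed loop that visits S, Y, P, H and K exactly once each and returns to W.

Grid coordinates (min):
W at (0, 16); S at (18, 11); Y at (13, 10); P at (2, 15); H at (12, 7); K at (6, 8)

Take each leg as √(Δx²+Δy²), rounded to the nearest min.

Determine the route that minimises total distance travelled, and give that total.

Shortest round trip = 42 min.

With 5 stops there are 5!/2 = 60 distinct round trips (a route and its reverse cost the same).
W → S → Y → P → H → K → W: 19+5+12+13+6+10 = 65
W → S → Y → P → K → H → W: 19+5+12+8+6+15 = 65
W → S → Y → H → P → K → W: 19+5+3+13+8+10 = 58
W → S → Y → H → K → P → W: 19+5+3+6+8+2 = 43
W → S → Y → K → P → H → W: 19+5+7+8+13+15 = 67
W → S → Y → K → H → P → W: 19+5+7+6+13+2 = 52
W → S → P → Y → H → K → W: 19+16+12+3+6+10 = 66
W → S → P → Y → K → H → W: 19+16+12+7+6+15 = 75
W → S → P → H → Y → K → W: 19+16+13+3+7+10 = 68
W → S → P → H → K → Y → W: 19+16+13+6+7+14 = 75
W → S → P → K → Y → H → W: 19+16+8+7+3+15 = 68
W → S → P → K → H → Y → W: 19+16+8+6+3+14 = 66
W → S → H → Y → P → K → W: 19+7+3+12+8+10 = 59
W → S → H → Y → K → P → W: 19+7+3+7+8+2 = 46
… (46 more)
W → Y → S → H → K → P → W: 14+5+7+6+8+2 = 42  ← best
The minimum is 42.
One optimal route: W → Y → S → H → K → P → W (or its reverse).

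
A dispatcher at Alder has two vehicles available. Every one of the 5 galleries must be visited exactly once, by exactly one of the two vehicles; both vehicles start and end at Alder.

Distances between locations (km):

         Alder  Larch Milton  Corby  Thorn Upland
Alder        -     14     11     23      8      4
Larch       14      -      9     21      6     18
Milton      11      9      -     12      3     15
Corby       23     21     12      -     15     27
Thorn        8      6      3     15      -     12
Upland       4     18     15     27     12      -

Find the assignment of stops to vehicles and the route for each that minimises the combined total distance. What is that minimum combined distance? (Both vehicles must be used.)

Try each way of splitting the stops between the two vehicles (each non-empty) and, for each split, find the best tour for each vehicle:
  {Larch} + {Milton, Corby, Thorn, Upland}: 28 + 54 = 82
  {Milton} + {Larch, Corby, Thorn, Upland}: 22 + 66 = 88
  {Larch, Milton} + {Corby, Thorn, Upland}: 34 + 54 = 88
  {Corby} + {Larch, Milton, Thorn, Upland}: 46 + 42 = 88
  {Larch, Corby} + {Milton, Thorn, Upland}: 58 + 30 = 88
  {Milton, Corby} + {Larch, Thorn, Upland}: 46 + 36 = 82
  … (15 splits in total)
  {Larch, Milton, Corby, Thorn} + {Upland}: 58 + 8 = 66  ← best
Best: vehicle 1 Alder → Larch → Milton → Corby → Thorn → Alder = 58; vehicle 2 Alder → Upland → Alder = 8; combined 66.

Minimum combined distance: 66 km.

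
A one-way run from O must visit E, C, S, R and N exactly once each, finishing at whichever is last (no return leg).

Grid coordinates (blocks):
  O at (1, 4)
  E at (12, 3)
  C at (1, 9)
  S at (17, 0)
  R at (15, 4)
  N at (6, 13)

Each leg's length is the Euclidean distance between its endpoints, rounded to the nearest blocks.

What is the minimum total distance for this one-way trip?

There are 5! = 120 possible orderings.
O → E → C → S → R → N: 11+13+18+4+13 = 59
O → E → C → S → N → R: 11+13+18+17+13 = 72
O → E → C → R → S → N: 11+13+15+4+17 = 60
O → E → C → R → N → S: 11+13+15+13+17 = 69
O → E → C → N → S → R: 11+13+6+17+4 = 51
O → E → C → N → R → S: 11+13+6+13+4 = 47
O → E → S → C → R → N: 11+6+18+15+13 = 63
O → E → S → C → N → R: 11+6+18+6+13 = 54
O → E → S → R → C → N: 11+6+4+15+6 = 42
O → E → S → R → N → C: 11+6+4+13+6 = 40
O → E → S → N → C → R: 11+6+17+6+15 = 55
O → E → S → N → R → C: 11+6+17+13+15 = 62
O → E → R → C → S → N: 11+3+15+18+17 = 64
O → E → R → C → N → S: 11+3+15+6+17 = 52
… (106 more)
O → C → N → E → R → S: 5+6+12+3+4 = 30  ← best
The minimum is 30.
One shortest path: O → C → N → E → R → S.

30 blocks — the minimum one-way total.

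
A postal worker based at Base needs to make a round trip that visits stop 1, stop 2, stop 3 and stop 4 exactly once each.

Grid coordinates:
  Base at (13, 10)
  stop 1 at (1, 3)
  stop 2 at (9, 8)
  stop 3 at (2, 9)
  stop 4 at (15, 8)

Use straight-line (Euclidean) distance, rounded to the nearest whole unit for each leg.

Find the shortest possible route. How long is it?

With 4 stops there are 4!/2 = 12 distinct round trips (a route and its reverse cost the same).
Base - stop 1 - stop 2 - stop 3 - stop 4 - Base: 14+9+7+13+3 = 46
Base - stop 1 - stop 2 - stop 4 - stop 3 - Base: 14+9+6+13+11 = 53
Base - stop 1 - stop 3 - stop 2 - stop 4 - Base: 14+6+7+6+3 = 36
Base - stop 1 - stop 3 - stop 4 - stop 2 - Base: 14+6+13+6+4 = 43
Base - stop 1 - stop 4 - stop 2 - stop 3 - Base: 14+15+6+7+11 = 53
Base - stop 1 - stop 4 - stop 3 - stop 2 - Base: 14+15+13+7+4 = 53
Base - stop 2 - stop 1 - stop 3 - stop 4 - Base: 4+9+6+13+3 = 35
Base - stop 2 - stop 1 - stop 4 - stop 3 - Base: 4+9+15+13+11 = 52
Base - stop 2 - stop 3 - stop 1 - stop 4 - Base: 4+7+6+15+3 = 35
Base - stop 2 - stop 4 - stop 1 - stop 3 - Base: 4+6+15+6+11 = 42
Base - stop 3 - stop 1 - stop 2 - stop 4 - Base: 11+6+9+6+3 = 35
Base - stop 3 - stop 2 - stop 1 - stop 4 - Base: 11+7+9+15+3 = 45
The minimum is 35.
One optimal route: Base → stop 2 → stop 1 → stop 3 → stop 4 → Base (or its reverse).

Shortest round trip = 35.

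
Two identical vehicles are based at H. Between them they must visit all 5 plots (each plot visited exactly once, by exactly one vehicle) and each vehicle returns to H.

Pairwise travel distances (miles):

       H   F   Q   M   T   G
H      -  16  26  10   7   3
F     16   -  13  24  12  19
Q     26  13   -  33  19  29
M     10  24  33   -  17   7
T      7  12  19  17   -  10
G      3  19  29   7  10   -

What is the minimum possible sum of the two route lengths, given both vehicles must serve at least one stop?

There are 2^4 − 1 = 15 ways to divide the 5 stops into two non-empty groups. For each, the best each vehicle can do is its own shortest tour through its group:
  {F} + {Q, M, T, G}: 32 + 69 = 101
  {Q} + {F, M, T, G}: 52 + 53 = 105
  {F, Q} + {M, T, G}: 55 + 34 = 89
  {M} + {F, Q, T, G}: 20 + 61 = 81
  {F, M} + {Q, T, G}: 50 + 58 = 108
  {Q, M} + {F, T, G}: 69 + 41 = 110
  … (15 splits in total)
  {F, Q, T} + {M, G}: 55 + 20 = 75  ← best
Best: vehicle 1 H → F → Q → T → H = 55; vehicle 2 H → M → G → H = 20; combined 75.

Minimum combined distance: 75 miles.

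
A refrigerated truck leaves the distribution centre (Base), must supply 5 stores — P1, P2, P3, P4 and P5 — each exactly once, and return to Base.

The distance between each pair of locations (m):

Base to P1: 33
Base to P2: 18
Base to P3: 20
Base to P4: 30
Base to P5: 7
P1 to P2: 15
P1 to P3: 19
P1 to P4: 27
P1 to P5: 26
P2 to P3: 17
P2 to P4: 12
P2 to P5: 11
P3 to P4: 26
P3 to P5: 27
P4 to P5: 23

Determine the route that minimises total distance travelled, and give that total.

Base→P1→P2→P3→P4→P5→Base: 33+15+17+26+23+7 = 121
Base→P1→P2→P3→P5→P4→Base: 33+15+17+27+23+30 = 145
Base→P1→P2→P4→P3→P5→Base: 33+15+12+26+27+7 = 120
Base→P1→P2→P4→P5→P3→Base: 33+15+12+23+27+20 = 130
Base→P1→P2→P5→P3→P4→Base: 33+15+11+27+26+30 = 142
Base→P1→P2→P5→P4→P3→Base: 33+15+11+23+26+20 = 128
Base→P1→P3→P2→P4→P5→Base: 33+19+17+12+23+7 = 111
Base→P1→P3→P2→P5→P4→Base: 33+19+17+11+23+30 = 133
Base→P1→P3→P4→P2→P5→Base: 33+19+26+12+11+7 = 108
Base→P1→P3→P4→P5→P2→Base: 33+19+26+23+11+18 = 130
Base→P1→P3→P5→P2→P4→Base: 33+19+27+11+12+30 = 132
Base→P1→P3→P5→P4→P2→Base: 33+19+27+23+12+18 = 132
Base→P1→P4→P2→P3→P5→Base: 33+27+12+17+27+7 = 123
Base→P1→P4→P2→P5→P3→Base: 33+27+12+11+27+20 = 130
… (46 more)
Base→P3→P1→P2→P4→P5→Base: 20+19+15+12+23+7 = 96  ← best
The minimum is 96.
One optimal route: Base → P3 → P1 → P2 → P4 → P5 → Base (or its reverse).

Shortest round trip = 96 m.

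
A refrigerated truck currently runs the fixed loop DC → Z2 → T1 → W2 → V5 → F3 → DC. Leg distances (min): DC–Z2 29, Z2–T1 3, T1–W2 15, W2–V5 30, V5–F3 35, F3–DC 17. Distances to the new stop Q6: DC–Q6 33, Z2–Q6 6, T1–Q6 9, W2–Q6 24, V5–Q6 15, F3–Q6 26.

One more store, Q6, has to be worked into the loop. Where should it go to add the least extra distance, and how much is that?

Minimum extra distance: 6 min, inserting Q6 between V5 and F3.

Insertion cost between consecutive stops i–j is d(i,Q6) + d(Q6,j) − d(i,j):
  between DC and Z2: 33 + 6 − 29 = 10
  between Z2 and T1: 6 + 9 − 3 = 12
  between T1 and W2: 9 + 24 − 15 = 18
  between W2 and V5: 24 + 15 − 30 = 9
  between V5 and F3: 15 + 26 − 35 = 6
  between F3 and DC: 26 + 33 − 17 = 42
Cheapest insertion is between V5 and F3, adding 6.
New total = 129 + 6 = 135.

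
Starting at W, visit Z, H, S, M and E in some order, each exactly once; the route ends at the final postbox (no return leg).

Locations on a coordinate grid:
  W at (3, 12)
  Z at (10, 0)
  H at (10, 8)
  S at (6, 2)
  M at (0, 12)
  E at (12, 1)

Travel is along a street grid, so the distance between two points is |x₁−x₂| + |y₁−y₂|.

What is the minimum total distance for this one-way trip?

There are 5! = 120 possible orderings.
W - Z - H - S - M - E: 19+8+10+16+23 = 76
W - Z - H - S - E - M: 19+8+10+7+23 = 67
W - Z - H - M - S - E: 19+8+14+16+7 = 64
W - Z - H - M - E - S: 19+8+14+23+7 = 71
W - Z - H - E - S - M: 19+8+9+7+16 = 59
W - Z - H - E - M - S: 19+8+9+23+16 = 75
W - Z - S - H - M - E: 19+6+10+14+23 = 72
W - Z - S - H - E - M: 19+6+10+9+23 = 67
W - Z - S - M - H - E: 19+6+16+14+9 = 64
W - Z - S - M - E - H: 19+6+16+23+9 = 73
W - Z - S - E - H - M: 19+6+7+9+14 = 55
W - Z - S - E - M - H: 19+6+7+23+14 = 69
W - Z - M - H - S - E: 19+22+14+10+7 = 72
W - Z - M - H - E - S: 19+22+14+9+7 = 71
… (106 more)
W - M - H - Z - E - S: 3+14+8+3+7 = 35  ← best
The minimum is 35.
One shortest path: W → M → H → Z → E → S.

Minimum one-way distance = 35.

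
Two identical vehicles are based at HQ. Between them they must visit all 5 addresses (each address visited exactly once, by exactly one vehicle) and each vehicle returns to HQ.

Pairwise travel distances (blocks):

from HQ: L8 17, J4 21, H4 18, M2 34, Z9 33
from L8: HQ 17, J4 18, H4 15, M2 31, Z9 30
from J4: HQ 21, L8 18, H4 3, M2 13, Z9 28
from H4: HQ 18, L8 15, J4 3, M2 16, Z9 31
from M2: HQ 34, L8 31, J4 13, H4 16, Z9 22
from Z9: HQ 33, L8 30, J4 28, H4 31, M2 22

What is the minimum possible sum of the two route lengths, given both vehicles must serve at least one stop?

Minimum combined distance: 123 blocks.

Try each way of splitting the stops between the two vehicles (each non-empty) and, for each split, find the best tour for each vehicle:
  {L8} + {J4, H4, M2, Z9}: 34 + 89 = 123
  {J4} + {L8, H4, M2, Z9}: 42 + 103 = 145
  {L8, J4} + {H4, M2, Z9}: 56 + 89 = 145
  {H4} + {L8, J4, M2, Z9}: 36 + 103 = 139
  {L8, H4} + {J4, M2, Z9}: 50 + 89 = 139
  {J4, H4} + {L8, M2, Z9}: 42 + 103 = 145
  … (15 splits in total)
Best: vehicle 1 HQ → L8 → HQ = 34; vehicle 2 HQ → H4 → J4 → M2 → Z9 → HQ = 89; combined 123.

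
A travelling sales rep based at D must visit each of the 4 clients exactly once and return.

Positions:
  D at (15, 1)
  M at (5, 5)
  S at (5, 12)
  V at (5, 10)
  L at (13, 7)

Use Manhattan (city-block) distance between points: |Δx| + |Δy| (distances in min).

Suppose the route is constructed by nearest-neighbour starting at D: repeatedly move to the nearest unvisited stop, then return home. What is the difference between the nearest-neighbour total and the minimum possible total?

From D: L=8, M=14, V=19, S=21 → choose L (8).
From L: M=10, V=11, S=13 → choose M (10).
From M: V=5, S=7 → choose V (5).
From V: S=2 → choose S (2).
NN route D → L → M → V → S → D costs 46.
Optimal: D → M → S → V → L → D costs 42 (by enumerating all 12 distinct tours).
Excess = 46 − 42 = 4.

The nearest-neighbour route is 4 min longer than optimal.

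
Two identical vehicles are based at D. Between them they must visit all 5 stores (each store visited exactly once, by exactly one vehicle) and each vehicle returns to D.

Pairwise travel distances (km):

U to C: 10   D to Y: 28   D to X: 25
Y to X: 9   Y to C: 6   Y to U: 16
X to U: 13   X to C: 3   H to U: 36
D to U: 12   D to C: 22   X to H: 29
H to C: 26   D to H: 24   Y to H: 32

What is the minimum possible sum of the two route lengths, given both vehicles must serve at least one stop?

Check every non-empty split of the stops between the two vehicles; for each half take its own optimal tour:
  {Y} + {X, H, U, C}: 56 + 78 = 134
  {X} + {Y, H, U, C}: 50 + 84 = 134
  {Y, X} + {H, U, C}: 62 + 72 = 134
  {H} + {Y, X, U, C}: 48 + 62 = 110
  {Y, H} + {X, U, C}: 84 + 50 = 134
  {X, H} + {Y, U, C}: 78 + 56 = 134
  … (15 splits in total)
Best: vehicle 1 D → H → D = 48; vehicle 2 D → Y → X → C → U → D = 62; combined 110.

110 km — the smallest possible combined total.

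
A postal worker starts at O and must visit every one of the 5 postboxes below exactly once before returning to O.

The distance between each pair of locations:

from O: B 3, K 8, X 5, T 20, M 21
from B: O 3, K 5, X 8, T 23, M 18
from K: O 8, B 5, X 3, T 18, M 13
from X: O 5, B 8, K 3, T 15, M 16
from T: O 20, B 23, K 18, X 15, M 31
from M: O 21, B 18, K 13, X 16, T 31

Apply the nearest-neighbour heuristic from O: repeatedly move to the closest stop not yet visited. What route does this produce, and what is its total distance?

O → [B:3 / X:5 / K:8 / T:20 / M:21] → B (3)
B → [K:5 / X:8 / M:18 / T:23] → K (5)
K → [X:3 / M:13 / T:18] → X (3)
X → [T:15 / M:16] → T (15)
T → [M:31] → M (31)
Return M→O: 21.
Total = 3 + 5 + 3 + 15 + 31 + 21 = 78.

78 along O → B → K → X → T → M → O.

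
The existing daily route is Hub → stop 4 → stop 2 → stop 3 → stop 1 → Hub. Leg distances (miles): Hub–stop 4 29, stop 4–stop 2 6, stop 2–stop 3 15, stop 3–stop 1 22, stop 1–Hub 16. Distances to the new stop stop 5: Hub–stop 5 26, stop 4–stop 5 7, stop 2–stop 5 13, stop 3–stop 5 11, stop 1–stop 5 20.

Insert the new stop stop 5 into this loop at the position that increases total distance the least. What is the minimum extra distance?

Insertion cost between consecutive stops i–j is d(i,stop 5) + d(stop 5,j) − d(i,j):
  between Hub and stop 4: 26 + 7 − 29 = 4
  between stop 4 and stop 2: 7 + 13 − 6 = 14
  between stop 2 and stop 3: 13 + 11 − 15 = 9
  between stop 3 and stop 1: 11 + 20 − 22 = 9
  between stop 1 and Hub: 20 + 26 − 16 = 30
Cheapest insertion is between Hub and stop 4, adding 4.
New total = 88 + 4 = 92.

+4 miles — insert stop 5 between Hub and stop 4.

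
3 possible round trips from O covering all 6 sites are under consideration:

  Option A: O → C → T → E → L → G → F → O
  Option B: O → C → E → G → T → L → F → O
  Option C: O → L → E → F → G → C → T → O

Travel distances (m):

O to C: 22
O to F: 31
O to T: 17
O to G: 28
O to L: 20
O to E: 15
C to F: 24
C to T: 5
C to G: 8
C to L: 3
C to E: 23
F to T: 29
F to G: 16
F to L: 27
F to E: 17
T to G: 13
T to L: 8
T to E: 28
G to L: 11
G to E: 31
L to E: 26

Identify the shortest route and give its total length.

109 m — Option C is the shortest.

Option A: 22 + 5 + 28 + 26 + 11 + 16 + 31 = 139
Option B: 22 + 23 + 31 + 13 + 8 + 27 + 31 = 155
Option C: 20 + 26 + 17 + 16 + 8 + 5 + 17 = 109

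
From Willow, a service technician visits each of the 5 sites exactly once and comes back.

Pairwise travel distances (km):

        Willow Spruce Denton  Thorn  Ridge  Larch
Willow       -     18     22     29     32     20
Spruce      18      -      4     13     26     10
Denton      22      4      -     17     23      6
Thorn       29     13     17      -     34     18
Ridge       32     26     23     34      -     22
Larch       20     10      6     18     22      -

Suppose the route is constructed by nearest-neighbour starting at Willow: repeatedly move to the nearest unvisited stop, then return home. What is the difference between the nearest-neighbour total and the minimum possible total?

6 km longer than the optimal tour.

From Willow: Spruce=18, Larch=20, Denton=22, Thorn=29, Ridge=32 → choose Spruce (18).
From Spruce: Denton=4, Larch=10, Thorn=13, Ridge=26 → choose Denton (4).
From Denton: Larch=6, Thorn=17, Ridge=23 → choose Larch (6).
From Larch: Thorn=18, Ridge=22 → choose Thorn (18).
From Thorn: Ridge=34 → choose Ridge (34).
NN route Willow → Spruce → Denton → Larch → Thorn → Ridge → Willow costs 112.
Optimal: Willow → Thorn → Spruce → Denton → Larch → Ridge → Willow costs 106 (by enumerating all 60 distinct tours).
Excess = 112 − 106 = 6.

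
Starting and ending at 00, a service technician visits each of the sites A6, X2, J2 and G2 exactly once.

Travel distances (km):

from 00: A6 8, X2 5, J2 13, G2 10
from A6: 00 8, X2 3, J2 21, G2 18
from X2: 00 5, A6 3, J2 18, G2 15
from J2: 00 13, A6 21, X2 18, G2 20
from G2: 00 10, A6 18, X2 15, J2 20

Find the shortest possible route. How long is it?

59 km — the shortest possible round trip.

With 4 stops there are 4!/2 = 12 distinct round trips (a route and its reverse cost the same).
00→A6→X2→J2→G2→00: 8+3+18+20+10 = 59
00→A6→X2→G2→J2→00: 8+3+15+20+13 = 59
00→A6→J2→X2→G2→00: 8+21+18+15+10 = 72
00→A6→J2→G2→X2→00: 8+21+20+15+5 = 69
00→A6→G2→X2→J2→00: 8+18+15+18+13 = 72
00→A6→G2→J2→X2→00: 8+18+20+18+5 = 69
00→X2→A6→J2→G2→00: 5+3+21+20+10 = 59
00→X2→A6→G2→J2→00: 5+3+18+20+13 = 59
00→X2→J2→A6→G2→00: 5+18+21+18+10 = 72
00→X2→G2→A6→J2→00: 5+15+18+21+13 = 72
00→J2→A6→X2→G2→00: 13+21+3+15+10 = 62
00→J2→X2→A6→G2→00: 13+18+3+18+10 = 62
The minimum is 59.
One optimal route: 00 → A6 → X2 → J2 → G2 → 00 (or its reverse).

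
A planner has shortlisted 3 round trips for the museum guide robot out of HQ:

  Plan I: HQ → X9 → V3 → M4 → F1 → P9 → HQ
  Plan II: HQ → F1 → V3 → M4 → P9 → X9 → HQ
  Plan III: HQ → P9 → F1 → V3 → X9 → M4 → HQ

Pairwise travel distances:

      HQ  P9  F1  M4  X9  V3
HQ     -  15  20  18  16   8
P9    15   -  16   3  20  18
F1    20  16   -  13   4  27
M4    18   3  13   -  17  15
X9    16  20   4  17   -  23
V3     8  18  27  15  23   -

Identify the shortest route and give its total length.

Plan I: 16 + 23 + 15 + 13 + 16 + 15 = 98
Plan II: 20 + 27 + 15 + 3 + 20 + 16 = 101
Plan III: 15 + 16 + 27 + 23 + 17 + 18 = 116

98 — Plan I is the shortest.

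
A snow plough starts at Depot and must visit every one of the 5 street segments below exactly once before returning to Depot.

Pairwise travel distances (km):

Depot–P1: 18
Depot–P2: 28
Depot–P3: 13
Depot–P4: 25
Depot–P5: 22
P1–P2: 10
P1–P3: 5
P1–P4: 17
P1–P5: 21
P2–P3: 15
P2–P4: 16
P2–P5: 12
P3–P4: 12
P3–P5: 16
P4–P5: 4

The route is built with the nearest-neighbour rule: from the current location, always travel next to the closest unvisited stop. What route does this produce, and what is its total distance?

At Depot the remaining stops are P3 13, P1 18, P5 22, P4 25, P2 28; go to P3.
At P3 the remaining stops are P1 5, P4 12, P2 15, P5 16; go to P1.
At P1 the remaining stops are P2 10, P4 17, P5 21; go to P2.
At P2 the remaining stops are P5 12, P4 16; go to P5.
At P5 the remaining stops are P4 4; go to P4.
Return P4→Depot: 25.
Total = 13 + 5 + 10 + 12 + 4 + 25 = 69.

69 km along Depot → P3 → P1 → P2 → P5 → P4 → Depot.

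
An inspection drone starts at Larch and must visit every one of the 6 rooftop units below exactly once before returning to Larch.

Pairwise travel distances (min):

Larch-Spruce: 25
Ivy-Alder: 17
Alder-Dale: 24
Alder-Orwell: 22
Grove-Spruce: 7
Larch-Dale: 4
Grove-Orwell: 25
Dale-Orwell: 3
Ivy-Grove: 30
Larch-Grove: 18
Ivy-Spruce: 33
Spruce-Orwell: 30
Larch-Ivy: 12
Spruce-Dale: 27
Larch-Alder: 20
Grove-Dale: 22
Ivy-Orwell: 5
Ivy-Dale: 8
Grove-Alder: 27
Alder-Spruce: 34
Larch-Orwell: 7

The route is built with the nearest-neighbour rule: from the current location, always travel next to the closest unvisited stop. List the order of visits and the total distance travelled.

From Larch: distances to unvisited — Dale=4, Orwell=7, Ivy=12, Grove=18, Alder=20, Spruce=25. Nearest is Dale (4).
From Dale: distances to unvisited — Orwell=3, Ivy=8, Grove=22, Alder=24, Spruce=27. Nearest is Orwell (3).
From Orwell: distances to unvisited — Ivy=5, Alder=22, Grove=25, Spruce=30. Nearest is Ivy (5).
From Ivy: distances to unvisited — Alder=17, Grove=30, Spruce=33. Nearest is Alder (17).
From Alder: distances to unvisited — Grove=27, Spruce=34. Nearest is Grove (27).
From Grove: distances to unvisited — Spruce=7. Nearest is Spruce (7).
Return Spruce→Larch: 25.
Total = 4 + 3 + 5 + 17 + 27 + 7 + 25 = 88.

Total distance 88 min via the nearest-neighbour route Larch → Dale → Orwell → Ivy → Alder → Grove → Spruce → Larch.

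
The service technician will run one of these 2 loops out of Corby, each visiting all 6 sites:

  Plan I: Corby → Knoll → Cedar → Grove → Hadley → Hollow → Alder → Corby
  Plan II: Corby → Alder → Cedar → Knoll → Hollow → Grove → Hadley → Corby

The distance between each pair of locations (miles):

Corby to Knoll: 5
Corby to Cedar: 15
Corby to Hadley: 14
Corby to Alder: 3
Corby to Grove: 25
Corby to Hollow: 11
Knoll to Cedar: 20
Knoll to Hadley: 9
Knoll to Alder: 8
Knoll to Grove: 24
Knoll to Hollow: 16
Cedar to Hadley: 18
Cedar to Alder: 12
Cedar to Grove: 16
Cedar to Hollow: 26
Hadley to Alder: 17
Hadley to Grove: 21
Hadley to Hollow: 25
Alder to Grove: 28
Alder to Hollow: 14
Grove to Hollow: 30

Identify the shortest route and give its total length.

Shortest is Plan I, total 104 miles.

Plan I: 5 + 20 + 16 + 21 + 25 + 14 + 3 = 104
Plan II: 3 + 12 + 20 + 16 + 30 + 21 + 14 = 116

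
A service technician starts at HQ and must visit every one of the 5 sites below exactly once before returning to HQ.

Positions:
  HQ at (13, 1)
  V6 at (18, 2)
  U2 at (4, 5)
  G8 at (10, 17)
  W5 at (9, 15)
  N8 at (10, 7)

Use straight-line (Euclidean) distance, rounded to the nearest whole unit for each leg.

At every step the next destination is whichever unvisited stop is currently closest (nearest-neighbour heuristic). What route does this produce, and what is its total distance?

Total distance 49 via the nearest-neighbour route HQ → V6 → N8 → U2 → W5 → G8 → HQ.

HQ → [V6:5 / N8:7 / U2:10 / W5:15 / G8:16] → V6 (5)
V6 → [N8:9 / U2:14 / W5:16 / G8:17] → N8 (9)
N8 → [U2:6 / W5:8 / G8:10] → U2 (6)
U2 → [W5:11 / G8:13] → W5 (11)
W5 → [G8:2] → G8 (2)
Return G8→HQ: 16.
Total = 5 + 9 + 6 + 11 + 2 + 16 = 49.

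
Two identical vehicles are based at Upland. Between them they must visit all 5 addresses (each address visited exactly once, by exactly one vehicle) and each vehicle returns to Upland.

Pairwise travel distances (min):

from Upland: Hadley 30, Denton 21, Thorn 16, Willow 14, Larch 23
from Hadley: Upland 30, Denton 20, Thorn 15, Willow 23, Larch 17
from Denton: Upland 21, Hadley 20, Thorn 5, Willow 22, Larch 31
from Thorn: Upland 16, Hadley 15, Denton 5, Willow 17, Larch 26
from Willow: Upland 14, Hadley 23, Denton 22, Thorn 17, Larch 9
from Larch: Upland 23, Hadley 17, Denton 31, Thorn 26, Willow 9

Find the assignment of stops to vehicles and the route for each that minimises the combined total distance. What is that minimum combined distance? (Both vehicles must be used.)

There are 2^4 − 1 = 15 ways to divide the 5 stops into two non-empty groups. For each, the best each vehicle can do is its own shortest tour through its group:
  {Hadley} + {Denton, Thorn, Willow, Larch}: 60 + 75 = 135
  {Denton} + {Hadley, Thorn, Willow, Larch}: 42 + 71 = 113
  {Hadley, Denton} + {Thorn, Willow, Larch}: 71 + 65 = 136
  {Thorn} + {Hadley, Denton, Willow, Larch}: 32 + 81 = 113
  {Hadley, Thorn} + {Denton, Willow, Larch}: 61 + 75 = 136
  {Denton, Thorn} + {Hadley, Willow, Larch}: 42 + 70 = 112
  … (15 splits in total)
  {Willow} + {Hadley, Denton, Thorn, Larch}: 28 + 81 = 109  ← best
Best: vehicle 1 Upland → Willow → Upland = 28; vehicle 2 Upland → Denton → Thorn → Hadley → Larch → Upland = 81; combined 109.

Minimum combined distance: 109 min.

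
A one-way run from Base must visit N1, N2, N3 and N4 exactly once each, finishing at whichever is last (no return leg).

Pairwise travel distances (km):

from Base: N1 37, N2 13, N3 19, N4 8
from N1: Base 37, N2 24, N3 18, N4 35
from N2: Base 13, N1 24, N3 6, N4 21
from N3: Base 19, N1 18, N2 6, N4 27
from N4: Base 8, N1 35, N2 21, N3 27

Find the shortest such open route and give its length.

Minimum one-way distance = 53 km.

There are 4! = 24 possible orderings.
Base - N1 - N2 - N3 - N4: 37+24+6+27 = 94
Base - N1 - N2 - N4 - N3: 37+24+21+27 = 109
Base - N1 - N3 - N2 - N4: 37+18+6+21 = 82
Base - N1 - N3 - N4 - N2: 37+18+27+21 = 103
Base - N1 - N4 - N2 - N3: 37+35+21+6 = 99
Base - N1 - N4 - N3 - N2: 37+35+27+6 = 105
Base - N2 - N1 - N3 - N4: 13+24+18+27 = 82
Base - N2 - N1 - N4 - N3: 13+24+35+27 = 99
Base - N2 - N3 - N1 - N4: 13+6+18+35 = 72
Base - N2 - N3 - N4 - N1: 13+6+27+35 = 81
Base - N2 - N4 - N1 - N3: 13+21+35+18 = 87
Base - N2 - N4 - N3 - N1: 13+21+27+18 = 79
Base - N3 - N1 - N2 - N4: 19+18+24+21 = 82
Base - N3 - N1 - N4 - N2: 19+18+35+21 = 93
… (10 more)
Base - N4 - N2 - N3 - N1: 8+21+6+18 = 53  ← best
The minimum is 53.
One shortest path: Base → N4 → N2 → N3 → N1.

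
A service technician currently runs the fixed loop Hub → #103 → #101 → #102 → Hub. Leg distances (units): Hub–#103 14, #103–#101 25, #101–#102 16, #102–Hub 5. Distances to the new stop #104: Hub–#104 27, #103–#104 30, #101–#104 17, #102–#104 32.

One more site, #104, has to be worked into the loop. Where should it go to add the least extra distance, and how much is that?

Insertion cost between consecutive stops i–j is d(i,#104) + d(#104,j) − d(i,j):
  between Hub and #103: 27 + 30 − 14 = 43
  between #103 and #101: 30 + 17 − 25 = 22
  between #101 and #102: 17 + 32 − 16 = 33
  between #102 and Hub: 32 + 27 − 5 = 54
Cheapest insertion is between #103 and #101, adding 22.
New total = 60 + 22 = 82.

Minimum extra distance: 22, inserting #104 between #103 and #101.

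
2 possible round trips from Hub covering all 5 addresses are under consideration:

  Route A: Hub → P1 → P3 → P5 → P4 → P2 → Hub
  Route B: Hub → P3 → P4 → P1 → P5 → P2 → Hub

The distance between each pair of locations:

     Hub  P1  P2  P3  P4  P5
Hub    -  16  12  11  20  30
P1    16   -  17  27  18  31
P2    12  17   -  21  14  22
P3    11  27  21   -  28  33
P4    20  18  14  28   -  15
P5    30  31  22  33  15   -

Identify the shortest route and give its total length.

117 — Route A is the shortest.

Route A: 16 + 27 + 33 + 15 + 14 + 12 = 117
Route B: 11 + 28 + 18 + 31 + 22 + 12 = 122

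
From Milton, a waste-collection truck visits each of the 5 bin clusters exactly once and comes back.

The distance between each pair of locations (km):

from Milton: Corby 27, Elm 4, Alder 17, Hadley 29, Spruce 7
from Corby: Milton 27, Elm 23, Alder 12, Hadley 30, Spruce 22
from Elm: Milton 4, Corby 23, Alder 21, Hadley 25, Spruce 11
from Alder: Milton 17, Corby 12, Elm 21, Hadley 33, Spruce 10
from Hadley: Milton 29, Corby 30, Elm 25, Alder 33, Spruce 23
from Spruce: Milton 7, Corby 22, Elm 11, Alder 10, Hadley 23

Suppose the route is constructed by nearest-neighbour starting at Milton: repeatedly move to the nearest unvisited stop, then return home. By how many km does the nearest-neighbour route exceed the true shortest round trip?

From Milton: Elm=4, Spruce=7, Alder=17, Corby=27, Hadley=29 → choose Elm (4).
From Elm: Spruce=11, Alder=21, Corby=23, Hadley=25 → choose Spruce (11).
From Spruce: Alder=10, Corby=22, Hadley=23 → choose Alder (10).
From Alder: Corby=12, Hadley=33 → choose Corby (12).
From Corby: Hadley=30 → choose Hadley (30).
NN route Milton → Elm → Spruce → Alder → Corby → Hadley → Milton costs 96.
Optimal: Milton → Elm → Hadley → Corby → Alder → Spruce → Milton costs 88 (by enumerating all 60 distinct tours).
Excess = 96 − 88 = 8.

The nearest-neighbour route is 8 km longer than optimal.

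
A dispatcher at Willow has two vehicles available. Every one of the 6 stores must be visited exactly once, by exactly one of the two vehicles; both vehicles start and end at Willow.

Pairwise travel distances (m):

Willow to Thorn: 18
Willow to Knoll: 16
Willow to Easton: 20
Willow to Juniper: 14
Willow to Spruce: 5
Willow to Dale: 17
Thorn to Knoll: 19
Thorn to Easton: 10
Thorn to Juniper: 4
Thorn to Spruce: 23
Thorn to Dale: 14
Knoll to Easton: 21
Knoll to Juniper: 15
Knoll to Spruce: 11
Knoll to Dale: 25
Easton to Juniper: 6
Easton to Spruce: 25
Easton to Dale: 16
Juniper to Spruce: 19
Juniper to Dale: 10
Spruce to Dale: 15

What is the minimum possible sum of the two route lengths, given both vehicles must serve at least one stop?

Minimum combined distance: 88 m.

Check every non-empty split of the stops between the two vehicles; for each half take its own optimal tour:
  {Thorn} + {Knoll, Easton, Juniper, Spruce, Dale}: 36 + 70 = 106
  {Knoll} + {Thorn, Easton, Juniper, Spruce, Dale}: 32 + 64 = 96
  {Thorn, Knoll} + {Easton, Juniper, Spruce, Dale}: 53 + 56 = 109
  {Easton} + {Thorn, Knoll, Juniper, Spruce, Dale}: 40 + 66 = 106
  {Thorn, Easton} + {Knoll, Juniper, Spruce, Dale}: 48 + 58 = 106
  {Knoll, Easton} + {Thorn, Juniper, Spruce, Dale}: 57 + 52 = 109
  … (31 splits in total)
  {Spruce} + {Thorn, Knoll, Easton, Juniper, Dale}: 10 + 78 = 88  ← best
Best: vehicle 1 Willow → Spruce → Willow = 10; vehicle 2 Willow → Knoll → Thorn → Easton → Juniper → Dale → Willow = 78; combined 88.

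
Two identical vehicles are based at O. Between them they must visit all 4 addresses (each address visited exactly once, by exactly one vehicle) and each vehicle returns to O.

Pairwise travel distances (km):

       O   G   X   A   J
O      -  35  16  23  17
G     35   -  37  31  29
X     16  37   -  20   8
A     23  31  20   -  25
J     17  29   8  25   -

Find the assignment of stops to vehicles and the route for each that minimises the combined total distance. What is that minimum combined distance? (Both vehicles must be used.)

Check every non-empty split of the stops between the two vehicles; for each half take its own optimal tour:
  {G} + {X, A, J}: 70 + 68 = 138
  {X} + {G, A, J}: 32 + 100 = 132
  {G, X} + {A, J}: 88 + 65 = 153
  {A} + {G, X, J}: 46 + 88 = 134
  {G, A} + {X, J}: 89 + 41 = 130
  {X, A} + {G, J}: 59 + 81 = 140
  … (7 splits in total)
Best: vehicle 1 O → G → A → O = 89; vehicle 2 O → X → J → O = 41; combined 130.

130 km — the smallest possible combined total.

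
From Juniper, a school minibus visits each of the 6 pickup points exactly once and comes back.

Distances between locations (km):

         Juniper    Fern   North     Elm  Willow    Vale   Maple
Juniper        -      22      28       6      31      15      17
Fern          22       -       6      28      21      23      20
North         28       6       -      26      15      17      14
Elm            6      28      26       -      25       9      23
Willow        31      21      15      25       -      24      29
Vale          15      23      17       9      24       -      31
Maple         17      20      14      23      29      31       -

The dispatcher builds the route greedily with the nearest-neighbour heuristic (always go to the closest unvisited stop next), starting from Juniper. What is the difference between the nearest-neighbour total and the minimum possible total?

Excess over optimum: 21 km.

Juniper: Elm=6, Vale=15, Maple=17, Fern=22, North=28, Willow=31 ⇒ Elm
Elm: Vale=9, Maple=23, Willow=25, North=26, Fern=28 ⇒ Vale
Vale: North=17, Fern=23, Willow=24, Maple=31 ⇒ North
North: Fern=6, Maple=14, Willow=15 ⇒ Fern
Fern: Maple=20, Willow=21 ⇒ Maple
Maple: Willow=29 ⇒ Willow
NN route Juniper → Elm → Vale → North → Fern → Maple → Willow → Juniper costs 118.
Optimal: Juniper → Elm → Vale → Willow → Fern → North → Maple → Juniper costs 97 (by enumerating all 360 distinct tours).
Excess = 118 − 97 = 21.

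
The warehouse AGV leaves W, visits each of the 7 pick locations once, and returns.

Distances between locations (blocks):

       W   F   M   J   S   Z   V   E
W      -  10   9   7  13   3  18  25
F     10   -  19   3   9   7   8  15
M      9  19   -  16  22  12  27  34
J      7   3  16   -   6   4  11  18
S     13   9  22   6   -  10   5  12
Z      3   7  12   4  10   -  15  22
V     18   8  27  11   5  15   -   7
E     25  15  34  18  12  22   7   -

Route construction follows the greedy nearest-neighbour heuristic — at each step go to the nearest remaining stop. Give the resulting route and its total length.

W → [Z:3 / J:7 / M:9 / F:10 / S:13 / V:18 / E:25] → Z (3)
Z → [J:4 / F:7 / S:10 / M:12 / V:15 / E:22] → J (4)
J → [F:3 / S:6 / V:11 / M:16 / E:18] → F (3)
F → [V:8 / S:9 / E:15 / M:19] → V (8)
V → [S:5 / E:7 / M:27] → S (5)
S → [E:12 / M:22] → E (12)
E → [M:34] → M (34)
Return M→W: 9.
Total = 3 + 4 + 3 + 8 + 5 + 12 + 34 + 9 = 78.

Total distance 78 blocks via the nearest-neighbour route W → Z → J → F → V → S → E → M → W.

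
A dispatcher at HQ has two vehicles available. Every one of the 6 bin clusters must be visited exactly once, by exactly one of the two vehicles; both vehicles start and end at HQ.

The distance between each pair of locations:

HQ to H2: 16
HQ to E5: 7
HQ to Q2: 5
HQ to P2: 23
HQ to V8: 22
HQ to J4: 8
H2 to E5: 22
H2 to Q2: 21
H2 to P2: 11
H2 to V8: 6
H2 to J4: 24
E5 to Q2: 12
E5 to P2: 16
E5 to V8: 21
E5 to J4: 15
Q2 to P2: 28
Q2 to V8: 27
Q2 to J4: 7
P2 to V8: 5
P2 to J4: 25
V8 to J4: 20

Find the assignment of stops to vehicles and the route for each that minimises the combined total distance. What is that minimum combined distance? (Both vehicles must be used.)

There are 2^5 − 1 = 31 ways to divide the 6 stops into two non-empty groups. For each, the best each vehicle can do is its own shortest tour through its group:
  {H2} + {E5, Q2, P2, V8, J4}: 32 + 60 = 92
  {E5} + {H2, Q2, P2, V8, J4}: 14 + 64 = 78
  {H2, E5} + {Q2, P2, V8, J4}: 45 + 60 = 105
  {Q2} + {H2, E5, P2, V8, J4}: 10 + 66 = 76
  {H2, Q2} + {E5, P2, V8, J4}: 42 + 56 = 98
  {E5, Q2} + {H2, P2, V8, J4}: 24 + 60 = 84
  … (31 splits in total)
  {H2, E5, P2, V8} + {Q2, J4}: 50 + 20 = 70  ← best
Best: vehicle 1 HQ → H2 → V8 → P2 → E5 → HQ = 50; vehicle 2 HQ → Q2 → J4 → HQ = 20; combined 70.

70 — the smallest possible combined total.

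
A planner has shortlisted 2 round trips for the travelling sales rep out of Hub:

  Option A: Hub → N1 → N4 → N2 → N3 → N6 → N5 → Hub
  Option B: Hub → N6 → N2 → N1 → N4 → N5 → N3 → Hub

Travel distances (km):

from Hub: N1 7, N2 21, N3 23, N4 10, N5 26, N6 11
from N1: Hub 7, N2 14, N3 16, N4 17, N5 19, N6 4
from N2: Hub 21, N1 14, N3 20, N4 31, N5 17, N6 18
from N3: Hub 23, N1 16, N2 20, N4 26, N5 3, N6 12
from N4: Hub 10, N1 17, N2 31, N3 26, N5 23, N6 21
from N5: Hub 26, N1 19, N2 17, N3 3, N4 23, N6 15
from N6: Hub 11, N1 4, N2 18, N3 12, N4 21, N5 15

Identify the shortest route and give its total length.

Shortest is Option B, total 109 km.

Option A: 7 + 17 + 31 + 20 + 12 + 15 + 26 = 128
Option B: 11 + 18 + 14 + 17 + 23 + 3 + 23 = 109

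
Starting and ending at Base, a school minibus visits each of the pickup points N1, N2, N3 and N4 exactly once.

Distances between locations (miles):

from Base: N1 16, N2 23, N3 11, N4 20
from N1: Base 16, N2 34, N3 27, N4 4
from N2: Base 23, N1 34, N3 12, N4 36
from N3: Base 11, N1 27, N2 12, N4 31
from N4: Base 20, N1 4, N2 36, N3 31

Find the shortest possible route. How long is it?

There are 12 distinct closed tours to check (reversals are equivalent).
Base→N1→N2→N3→N4→Base: 16+34+12+31+20 = 113
Base→N1→N2→N4→N3→Base: 16+34+36+31+11 = 128
Base→N1→N3→N2→N4→Base: 16+27+12+36+20 = 111
Base→N1→N3→N4→N2→Base: 16+27+31+36+23 = 133
Base→N1→N4→N2→N3→Base: 16+4+36+12+11 = 79
Base→N1→N4→N3→N2→Base: 16+4+31+12+23 = 86
Base→N2→N1→N3→N4→Base: 23+34+27+31+20 = 135
Base→N2→N1→N4→N3→Base: 23+34+4+31+11 = 103
Base→N2→N3→N1→N4→Base: 23+12+27+4+20 = 86
Base→N2→N4→N1→N3→Base: 23+36+4+27+11 = 101
Base→N3→N1→N2→N4→Base: 11+27+34+36+20 = 128
Base→N3→N2→N1→N4→Base: 11+12+34+4+20 = 81
The minimum is 79.
One optimal route: Base → N1 → N4 → N2 → N3 → Base (or its reverse).

79 miles — the shortest possible round trip.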